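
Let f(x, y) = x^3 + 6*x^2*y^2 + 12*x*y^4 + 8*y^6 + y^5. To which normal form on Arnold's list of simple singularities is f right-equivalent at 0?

E_8

The Hessian of f at 0 is [[0, 0], [0, 0]] with rank 0, so corank 2. A Groebner basis of the Jacobian ideal J(f) in C{x,y} is {y^4, x^3, x^2/4 + x*y^2}; counting standard monomials gives mu = 8. Corank 2; j^3 = x^3 is a perfect cube, so E-series; the 5-jet and mu = 8 give E_8.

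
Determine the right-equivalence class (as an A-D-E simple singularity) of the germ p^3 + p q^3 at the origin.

E7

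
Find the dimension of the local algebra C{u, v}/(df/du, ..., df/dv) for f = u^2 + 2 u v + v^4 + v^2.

3

The Hessian of f at 0 has rank 1. Corank 1: A-series; mu = 3 gives A_3.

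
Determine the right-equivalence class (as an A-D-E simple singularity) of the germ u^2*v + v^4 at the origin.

D5

The Hessian of f at 0 has rank 0. Corank 2; j^3 = u^2*v has shape L^2 M (L != M), so D-series; mu = 5 gives D_5.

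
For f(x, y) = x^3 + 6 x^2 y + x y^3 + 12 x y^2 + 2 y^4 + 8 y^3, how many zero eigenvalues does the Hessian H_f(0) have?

2

Hessian at 0 has rank 0.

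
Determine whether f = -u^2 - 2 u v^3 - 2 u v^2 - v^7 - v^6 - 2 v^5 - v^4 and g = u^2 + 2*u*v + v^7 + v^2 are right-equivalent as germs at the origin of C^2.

The Hessian of f at 0 has rank 1. Corank 1: A-series; mu = 6 gives A_6. The Hessian of g at 0 has rank 1. Corank 1: A-series; mu = 6 gives A_6. Both have type A_6, hence right-equivalent.

Yes.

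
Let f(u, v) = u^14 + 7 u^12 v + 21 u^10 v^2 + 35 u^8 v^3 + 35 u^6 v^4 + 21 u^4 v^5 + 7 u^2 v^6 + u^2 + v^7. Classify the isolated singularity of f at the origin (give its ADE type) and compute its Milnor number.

Type A_{6}, Milnor number mu = 6.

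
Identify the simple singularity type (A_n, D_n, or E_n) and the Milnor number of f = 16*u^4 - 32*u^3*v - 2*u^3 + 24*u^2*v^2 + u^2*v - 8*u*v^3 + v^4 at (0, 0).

Type D_5, Milnor number mu = 5.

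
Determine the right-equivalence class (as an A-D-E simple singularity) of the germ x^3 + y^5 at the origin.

The Hessian of f at 0 has rank 0. Corank 2; j^3 = x^3 is a perfect cube, so E-series; the 5-jet and mu = 8 give E_8.

E8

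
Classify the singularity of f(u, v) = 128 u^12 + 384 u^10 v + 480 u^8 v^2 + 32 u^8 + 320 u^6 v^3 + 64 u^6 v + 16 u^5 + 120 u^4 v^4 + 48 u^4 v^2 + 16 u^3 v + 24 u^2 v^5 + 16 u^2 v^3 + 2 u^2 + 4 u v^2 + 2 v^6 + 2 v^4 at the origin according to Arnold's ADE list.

A5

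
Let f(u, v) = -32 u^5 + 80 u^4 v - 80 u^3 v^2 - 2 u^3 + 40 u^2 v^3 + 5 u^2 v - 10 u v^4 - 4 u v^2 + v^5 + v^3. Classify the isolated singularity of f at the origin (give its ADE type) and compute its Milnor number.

Type D6, Milnor number mu = 6.

The Hessian of f at 0 has rank 0. Corank 2; j^3 = -(u - v)^2*(2*u - v) has shape L^2 M (L != M), so D-series; mu = 6 gives D_6.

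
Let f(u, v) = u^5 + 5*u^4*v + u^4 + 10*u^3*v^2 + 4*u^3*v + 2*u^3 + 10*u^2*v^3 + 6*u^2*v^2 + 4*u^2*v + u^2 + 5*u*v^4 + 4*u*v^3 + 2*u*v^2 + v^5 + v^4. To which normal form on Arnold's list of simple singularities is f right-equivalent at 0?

A_4

The Hessian of f at 0 has rank 1. Corank 1: A-series; mu = 4 gives A_4.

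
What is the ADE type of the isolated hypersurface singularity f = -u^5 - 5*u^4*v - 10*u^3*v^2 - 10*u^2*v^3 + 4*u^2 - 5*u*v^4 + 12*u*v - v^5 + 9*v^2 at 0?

The Hessian of f at 0 has rank 1. Corank 1: A-series; mu = 4 gives A_4.

A_4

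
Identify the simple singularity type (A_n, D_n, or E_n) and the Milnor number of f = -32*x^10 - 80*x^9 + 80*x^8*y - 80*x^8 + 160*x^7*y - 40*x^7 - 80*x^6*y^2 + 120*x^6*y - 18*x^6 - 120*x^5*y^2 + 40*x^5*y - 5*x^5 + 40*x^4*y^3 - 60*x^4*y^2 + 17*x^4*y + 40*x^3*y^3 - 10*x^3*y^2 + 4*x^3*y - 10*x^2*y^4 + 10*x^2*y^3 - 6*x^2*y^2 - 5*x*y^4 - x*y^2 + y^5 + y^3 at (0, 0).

The Hessian of f at 0 has rank 0. Corank 2; j^3 = -y^2*(x - y) has shape L^2 M (L != M), so D-series; mu = 6 gives D_6.

Type D_6, Milnor number mu = 6.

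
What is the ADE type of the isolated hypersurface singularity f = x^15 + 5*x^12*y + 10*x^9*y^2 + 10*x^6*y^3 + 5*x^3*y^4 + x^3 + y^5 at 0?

The Hessian of f at 0 is [[0, 0], [0, 0]] with rank 0, so corank 2. A Groebner basis of the Jacobian ideal J(f) in C{x,y} is {y^4, x^2}; counting standard monomials gives mu = 8. Corank 2; j^3 = x^3 is a perfect cube, so E-series; the 5-jet and mu = 8 give E_8.

E_{8}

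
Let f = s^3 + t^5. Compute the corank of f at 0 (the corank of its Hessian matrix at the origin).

2

The Hessian at 0 is [[0, 0], [0, 0]] of rank 0; hence corank 2.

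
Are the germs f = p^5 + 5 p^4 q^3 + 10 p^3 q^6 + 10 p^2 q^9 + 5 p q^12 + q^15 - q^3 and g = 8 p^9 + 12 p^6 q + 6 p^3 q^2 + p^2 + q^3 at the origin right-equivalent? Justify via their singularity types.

No.

The Hessian of f at 0 is [[0, 0], [0, 0]] with rank 0, so corank 2. A Groebner basis of the Jacobian ideal J(f) in C{p,q} is {p^4, q^2}; counting standard monomials gives mu = 8. Corank 2; j^3 = -q^3 is a perfect cube, so E-series; the 5-jet and mu = 8 give E_8. The Hessian of g at 0 is [[2, 0], [0, 0]] with rank 1, so corank 1. A Groebner basis of the Jacobian ideal J(g) in C{p,q} is {q^2, p}; counting standard monomials gives mu = 2. Corank 1: A-series; mu = 2 gives A_2. f is E_8 but g is A_2, hence not right-equivalent.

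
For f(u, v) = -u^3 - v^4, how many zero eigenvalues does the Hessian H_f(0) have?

2

Hessian at 0 has rank 0.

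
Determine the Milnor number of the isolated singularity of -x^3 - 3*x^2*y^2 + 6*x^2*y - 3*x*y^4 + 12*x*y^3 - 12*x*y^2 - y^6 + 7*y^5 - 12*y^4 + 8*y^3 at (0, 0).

The Hessian of f at 0 is [[0, 0], [0, 0]] with rank 0, so corank 2. A Groebner basis of the Jacobian ideal J(f) in C{x,y} is {y^4, x^3 - 6*x^2*y - 6*x^2 + 24*x*y + 16*y^3 - 24*y^2, x^2/2 + x*y^2 - 2*x*y - 2*y^3 + 2*y^2}; counting standard monomials gives mu = 8. Corank 2; j^3 = -(x - 2*y)^3 is a perfect cube, so E-series; the 5-jet and mu = 8 give E_8.

8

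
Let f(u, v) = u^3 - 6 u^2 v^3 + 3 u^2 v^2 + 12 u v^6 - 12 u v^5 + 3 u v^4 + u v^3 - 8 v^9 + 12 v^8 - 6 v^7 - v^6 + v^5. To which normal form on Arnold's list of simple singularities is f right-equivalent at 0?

The Hessian of f at 0 is [[0, 0], [0, 0]] with rank 0, so corank 2. A Groebner basis of the Jacobian ideal J(f) in C{u,v} is {-u^2 + v^4 - v^3/3, u^3, u^2*v + u^2/3 + v^3/9, u^2 + u*v^2 + v^3/3}; counting standard monomials gives mu = 7. Corank 2; j^3 = u^3 is a perfect cube, so E-series; the 4-jet and mu = 7 give E_7.

E7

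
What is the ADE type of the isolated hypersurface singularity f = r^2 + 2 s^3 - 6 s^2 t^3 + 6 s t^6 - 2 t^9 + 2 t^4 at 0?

E_{6}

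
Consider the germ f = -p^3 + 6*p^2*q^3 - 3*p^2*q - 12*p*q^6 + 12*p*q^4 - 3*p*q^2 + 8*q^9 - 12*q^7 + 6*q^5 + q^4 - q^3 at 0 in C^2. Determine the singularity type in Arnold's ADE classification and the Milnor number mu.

Type E_6, Milnor number mu = 6.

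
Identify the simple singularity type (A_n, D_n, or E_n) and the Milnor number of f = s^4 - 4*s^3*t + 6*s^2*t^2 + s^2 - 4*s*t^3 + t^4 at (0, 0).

Type A3, Milnor number mu = 3.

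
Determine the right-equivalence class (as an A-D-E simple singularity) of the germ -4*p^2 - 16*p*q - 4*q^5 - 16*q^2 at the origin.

A4

The Hessian of f at 0 has rank 1. Corank 1: A-series; mu = 4 gives A_4.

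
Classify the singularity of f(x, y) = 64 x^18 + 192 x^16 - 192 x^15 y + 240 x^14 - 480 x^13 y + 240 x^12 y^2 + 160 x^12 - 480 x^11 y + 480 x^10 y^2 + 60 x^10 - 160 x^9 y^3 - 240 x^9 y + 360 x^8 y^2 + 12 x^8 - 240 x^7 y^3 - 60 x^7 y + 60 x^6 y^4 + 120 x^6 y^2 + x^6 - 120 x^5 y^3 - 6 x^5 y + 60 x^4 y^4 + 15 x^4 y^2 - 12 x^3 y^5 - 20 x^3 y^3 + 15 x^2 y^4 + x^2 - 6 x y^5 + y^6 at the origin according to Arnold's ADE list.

A_5

The Hessian of f at 0 has rank 1. Corank 1: A-series; mu = 5 gives A_5.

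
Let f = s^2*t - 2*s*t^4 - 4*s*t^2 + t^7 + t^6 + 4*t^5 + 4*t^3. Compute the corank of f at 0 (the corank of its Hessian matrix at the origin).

2

Hessian at 0 has rank 0.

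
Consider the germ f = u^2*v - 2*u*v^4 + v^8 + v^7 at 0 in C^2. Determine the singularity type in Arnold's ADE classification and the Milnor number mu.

Type D_{9}, Milnor number mu = 9.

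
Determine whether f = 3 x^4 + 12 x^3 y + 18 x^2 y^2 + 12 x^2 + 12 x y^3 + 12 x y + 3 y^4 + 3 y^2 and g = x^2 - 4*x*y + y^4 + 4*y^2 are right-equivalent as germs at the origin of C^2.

Yes.

The Hessian of f at 0 has rank 1. Corank 1: A-series; mu = 3 gives A_3. The Hessian of g at 0 has rank 1. Corank 1: A-series; mu = 3 gives A_3. Both have type A_3, hence right-equivalent.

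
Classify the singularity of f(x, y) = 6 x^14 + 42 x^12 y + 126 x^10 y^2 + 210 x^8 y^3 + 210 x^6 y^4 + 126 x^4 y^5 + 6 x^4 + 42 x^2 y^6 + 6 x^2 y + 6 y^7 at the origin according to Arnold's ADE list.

D_8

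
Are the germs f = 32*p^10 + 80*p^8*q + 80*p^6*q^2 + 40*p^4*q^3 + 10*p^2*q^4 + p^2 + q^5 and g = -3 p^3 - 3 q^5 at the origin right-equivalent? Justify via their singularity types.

The Hessian of f at 0 is [[2, 0], [0, 0]] with rank 1, so corank 1. A Groebner basis of the Jacobian ideal J(f) in C{p,q} is {q^4, p}; counting standard monomials gives mu = 4. Corank 1: A-series; mu = 4 gives A_4. The Hessian of g at 0 is [[0, 0], [0, 0]] with rank 0, so corank 2. A Groebner basis of the Jacobian ideal J(g) in C{p,q} is {q^4, p^2}; counting standard monomials gives mu = 8. Corank 2; j^3 = -3*p^3 is a perfect cube, so E-series; the 5-jet and mu = 8 give E_8. f is A_4 but g is E_8, hence not right-equivalent.

No.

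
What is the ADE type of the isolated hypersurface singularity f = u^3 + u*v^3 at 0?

The Hessian of f at 0 has rank 0. Corank 2; j^3 = u^3 is a perfect cube, so E-series; the 4-jet and mu = 7 give E_7.

E7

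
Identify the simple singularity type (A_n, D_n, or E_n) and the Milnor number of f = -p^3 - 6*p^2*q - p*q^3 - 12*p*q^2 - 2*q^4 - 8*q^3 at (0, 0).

Type E_{7}, Milnor number mu = 7.

The Hessian of f at 0 is [[0, 0], [0, 0]] with rank 0, so corank 2. A Groebner basis of the Jacobian ideal J(f) in C{p,q} is {p^3 + 6*p^2*q + 48*p^2 + 192*p*q + 192*q^2, -6*p^2 + p*q^2 - 24*p*q - 24*q^2, 3*p^2 + 12*p*q + q^3 + 12*q^2}; counting standard monomials gives mu = 7. Corank 2; j^3 = -(p + 2*q)^3 is a perfect cube, so E-series; the 4-jet and mu = 7 give E_7.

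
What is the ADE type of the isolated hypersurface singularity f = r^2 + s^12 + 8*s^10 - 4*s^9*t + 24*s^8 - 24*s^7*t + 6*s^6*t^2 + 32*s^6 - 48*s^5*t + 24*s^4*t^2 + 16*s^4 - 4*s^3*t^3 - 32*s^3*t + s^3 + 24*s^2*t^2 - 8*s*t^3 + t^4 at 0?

The Hessian of f at 0 has rank 1. Corank 2; j^3 = s^3 is a perfect cube, so E-series; the 4-jet and mu = 6 give E_6.

E_6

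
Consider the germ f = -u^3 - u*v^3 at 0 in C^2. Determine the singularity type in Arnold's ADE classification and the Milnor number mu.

The Hessian of f at 0 has rank 0. Corank 2; j^3 = -u^3 is a perfect cube, so E-series; the 4-jet and mu = 7 give E_7.

Type E_{7}, Milnor number mu = 7.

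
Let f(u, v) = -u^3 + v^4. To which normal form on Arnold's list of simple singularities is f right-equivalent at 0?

The Hessian of f at 0 has rank 0. Corank 2; j^3 = -u^3 is a perfect cube, so E-series; the 4-jet and mu = 6 give E_6.

E_{6}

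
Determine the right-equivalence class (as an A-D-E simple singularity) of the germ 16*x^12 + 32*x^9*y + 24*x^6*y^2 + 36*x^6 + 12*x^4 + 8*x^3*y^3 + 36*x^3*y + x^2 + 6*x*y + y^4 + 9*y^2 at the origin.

A3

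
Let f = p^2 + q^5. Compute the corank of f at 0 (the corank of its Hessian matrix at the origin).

The Hessian at 0 is [[2, 0], [0, 0]] of rank 1; hence corank 1.

1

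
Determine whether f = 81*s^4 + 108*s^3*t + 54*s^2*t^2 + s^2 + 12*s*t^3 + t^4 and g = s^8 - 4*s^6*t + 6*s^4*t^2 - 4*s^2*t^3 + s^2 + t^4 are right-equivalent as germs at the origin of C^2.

Yes.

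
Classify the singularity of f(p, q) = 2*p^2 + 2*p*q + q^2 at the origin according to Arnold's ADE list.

The Hessian of f at 0 has rank 2. Corank 0: nondegenerate Morse point, so A_1.

A_{1}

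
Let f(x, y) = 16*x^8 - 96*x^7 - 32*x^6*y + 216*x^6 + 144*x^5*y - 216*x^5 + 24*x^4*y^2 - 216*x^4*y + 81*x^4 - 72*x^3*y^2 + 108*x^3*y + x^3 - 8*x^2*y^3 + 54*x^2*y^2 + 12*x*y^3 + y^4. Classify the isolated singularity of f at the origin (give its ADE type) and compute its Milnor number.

The Hessian of f at 0 has rank 0. Corank 2; j^3 = x^3 is a perfect cube, so E-series; the 4-jet and mu = 6 give E_6.

Type E6, Milnor number mu = 6.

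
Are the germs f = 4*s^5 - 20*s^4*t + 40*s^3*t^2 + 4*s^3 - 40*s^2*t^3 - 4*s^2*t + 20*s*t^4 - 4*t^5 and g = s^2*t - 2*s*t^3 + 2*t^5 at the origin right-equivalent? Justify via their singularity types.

The Hessian of f at 0 has rank 0. Corank 2; j^3 = 4*s^2*(s - t) has shape L^2 M (L != M), so D-series; mu = 6 gives D_6. The Hessian of g at 0 has rank 0. Corank 2; j^3 = s^2*t has shape L^2 M (L != M), so D-series; mu = 6 gives D_6. Both have type D_6, hence right-equivalent.

Yes.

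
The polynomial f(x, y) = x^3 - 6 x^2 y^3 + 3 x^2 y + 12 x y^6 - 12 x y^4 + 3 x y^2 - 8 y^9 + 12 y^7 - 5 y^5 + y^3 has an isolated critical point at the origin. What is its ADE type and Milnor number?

Type E8, Milnor number mu = 8.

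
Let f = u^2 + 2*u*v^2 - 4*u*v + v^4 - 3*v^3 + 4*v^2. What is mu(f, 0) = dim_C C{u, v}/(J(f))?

The Hessian of f at 0 has rank 1. Corank 1: A-series; mu = 2 gives A_2.

2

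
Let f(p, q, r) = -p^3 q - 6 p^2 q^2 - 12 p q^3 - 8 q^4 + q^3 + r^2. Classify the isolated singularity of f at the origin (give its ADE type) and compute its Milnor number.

The Hessian of f at 0 has rank 1. Corank 2; j^3 = q^3 is a perfect cube, so E-series; the 4-jet and mu = 7 give E_7.

Type E_7, Milnor number mu = 7.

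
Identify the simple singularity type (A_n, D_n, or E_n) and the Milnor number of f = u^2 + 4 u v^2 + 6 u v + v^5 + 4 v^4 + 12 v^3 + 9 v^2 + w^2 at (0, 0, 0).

The Hessian of f at 0 is [[2, 6, 0], [6, 18, 0], [0, 0, 2]] with rank 2, so corank 1. A Groebner basis of the Jacobian ideal J(f) in C{u,v,w} is {u^2 + 6*u*v - 9*u/2 - 27*v/2, u/2 + v^2 + 3*v/2, w}; counting standard monomials gives mu = 4. Corank 1: A-series; mu = 4 gives A_4.

Type A_4, Milnor number mu = 4.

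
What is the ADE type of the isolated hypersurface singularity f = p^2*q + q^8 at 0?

D_{9}

The Hessian of f at 0 is [[0, 0], [0, 0]] with rank 0, so corank 2. A Groebner basis of the Jacobian ideal J(f) in C{p,q} is {p^2/8 + q^7, p^3, p*q}; counting standard monomials gives mu = 9. Corank 2; j^3 = p^2*q has shape L^2 M (L != M), so D-series; mu = 9 gives D_9.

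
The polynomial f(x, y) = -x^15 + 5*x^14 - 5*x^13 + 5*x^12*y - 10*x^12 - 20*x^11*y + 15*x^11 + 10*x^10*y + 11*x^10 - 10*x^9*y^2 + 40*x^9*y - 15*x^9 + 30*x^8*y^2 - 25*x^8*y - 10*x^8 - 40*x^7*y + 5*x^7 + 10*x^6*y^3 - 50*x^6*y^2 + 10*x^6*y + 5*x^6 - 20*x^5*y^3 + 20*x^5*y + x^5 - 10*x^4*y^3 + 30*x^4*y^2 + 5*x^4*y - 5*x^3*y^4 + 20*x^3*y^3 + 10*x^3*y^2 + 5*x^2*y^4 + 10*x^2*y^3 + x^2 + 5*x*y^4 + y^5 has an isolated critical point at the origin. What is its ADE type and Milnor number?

The Hessian of f at 0 is [[2, 0], [0, 0]] with rank 1, so corank 1. A Groebner basis of the Jacobian ideal J(f) in C{x,y} is {y^4, x}; counting standard monomials gives mu = 4. Corank 1: A-series; mu = 4 gives A_4.

Type A_4, Milnor number mu = 4.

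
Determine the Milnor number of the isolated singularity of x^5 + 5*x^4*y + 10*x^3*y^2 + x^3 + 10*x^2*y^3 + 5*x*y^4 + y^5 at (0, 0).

8

The Hessian of f at 0 has rank 0. Corank 2; j^3 = x^3 is a perfect cube, so E-series; the 5-jet and mu = 8 give E_8.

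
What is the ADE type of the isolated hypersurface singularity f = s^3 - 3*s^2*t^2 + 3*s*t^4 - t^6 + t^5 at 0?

E_8

The Hessian of f at 0 has rank 0. Corank 2; j^3 = s^3 is a perfect cube, so E-series; the 5-jet and mu = 8 give E_8.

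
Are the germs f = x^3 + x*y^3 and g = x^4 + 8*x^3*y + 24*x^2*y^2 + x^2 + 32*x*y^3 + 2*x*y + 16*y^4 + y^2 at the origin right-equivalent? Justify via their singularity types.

The Hessian of f at 0 has rank 0. Corank 2; j^3 = x^3 is a perfect cube, so E-series; the 4-jet and mu = 7 give E_7. The Hessian of g at 0 has rank 1. Corank 1: A-series; mu = 3 gives A_3. f is E_7 but g is A_3, hence not right-equivalent.

No.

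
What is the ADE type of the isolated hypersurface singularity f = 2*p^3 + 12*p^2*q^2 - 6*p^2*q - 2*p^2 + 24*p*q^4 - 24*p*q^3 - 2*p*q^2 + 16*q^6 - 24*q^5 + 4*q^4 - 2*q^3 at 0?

A_{2}

The Hessian of f at 0 has rank 1. Corank 1: A-series; mu = 2 gives A_2.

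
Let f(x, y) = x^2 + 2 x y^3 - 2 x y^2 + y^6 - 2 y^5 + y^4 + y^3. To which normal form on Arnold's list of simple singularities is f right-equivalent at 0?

The Hessian of f at 0 is [[2, 0], [0, 0]] with rank 1, so corank 1. A Groebner basis of the Jacobian ideal J(f) in C{x,y} is {y^2, x}; counting standard monomials gives mu = 2. Corank 1: A-series; mu = 2 gives A_2.

A_{2}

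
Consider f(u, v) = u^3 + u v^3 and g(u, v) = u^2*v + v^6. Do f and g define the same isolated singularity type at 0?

The Hessian of f at 0 has rank 0. Corank 2; j^3 = u^3 is a perfect cube, so E-series; the 4-jet and mu = 7 give E_7. The Hessian of g at 0 has rank 0. Corank 2; j^3 = u^2*v has shape L^2 M (L != M), so D-series; mu = 7 gives D_7. f is E_7 but g is D_7, hence not right-equivalent.

No.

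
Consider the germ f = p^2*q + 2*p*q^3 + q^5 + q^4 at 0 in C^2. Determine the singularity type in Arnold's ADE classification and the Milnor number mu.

Type D5, Milnor number mu = 5.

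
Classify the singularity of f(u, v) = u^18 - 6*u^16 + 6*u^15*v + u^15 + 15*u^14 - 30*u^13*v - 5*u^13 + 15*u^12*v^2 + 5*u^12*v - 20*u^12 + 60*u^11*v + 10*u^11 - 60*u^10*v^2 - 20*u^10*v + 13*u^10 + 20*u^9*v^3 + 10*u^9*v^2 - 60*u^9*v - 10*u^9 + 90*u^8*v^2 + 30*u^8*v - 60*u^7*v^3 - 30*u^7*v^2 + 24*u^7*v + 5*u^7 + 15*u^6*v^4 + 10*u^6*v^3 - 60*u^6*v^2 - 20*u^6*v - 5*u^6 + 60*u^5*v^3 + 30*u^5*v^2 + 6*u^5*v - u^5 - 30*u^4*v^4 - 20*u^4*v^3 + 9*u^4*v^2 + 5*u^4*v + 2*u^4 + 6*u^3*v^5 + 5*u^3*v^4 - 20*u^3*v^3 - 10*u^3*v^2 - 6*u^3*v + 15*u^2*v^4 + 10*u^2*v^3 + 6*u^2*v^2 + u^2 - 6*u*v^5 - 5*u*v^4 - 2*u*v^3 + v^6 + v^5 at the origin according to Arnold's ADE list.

The Hessian of f at 0 is [[2, 0], [0, 0]] with rank 1, so corank 1. A Groebner basis of the Jacobian ideal J(f) in C{u,v} is {-u + v^3, u^2, u*v}; counting standard monomials gives mu = 4. Corank 1: A-series; mu = 4 gives A_4.

A_{4}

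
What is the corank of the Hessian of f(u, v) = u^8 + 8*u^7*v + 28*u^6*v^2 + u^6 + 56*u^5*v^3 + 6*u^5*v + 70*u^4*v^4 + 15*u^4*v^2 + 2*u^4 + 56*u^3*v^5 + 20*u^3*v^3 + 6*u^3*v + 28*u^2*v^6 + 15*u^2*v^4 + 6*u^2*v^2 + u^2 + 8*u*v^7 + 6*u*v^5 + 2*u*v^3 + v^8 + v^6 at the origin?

1

The Hessian at 0 is [[2, 0], [0, 0]] of rank 1; hence corank 1.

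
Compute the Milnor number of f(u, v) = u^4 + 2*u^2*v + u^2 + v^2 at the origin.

The Hessian of f at 0 has rank 2. Corank 0: nondegenerate Morse point, so A_1.

1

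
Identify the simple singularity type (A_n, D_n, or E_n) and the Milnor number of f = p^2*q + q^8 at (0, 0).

Type D_{9}, Milnor number mu = 9.

The Hessian of f at 0 has rank 0. Corank 2; j^3 = p^2*q has shape L^2 M (L != M), so D-series; mu = 9 gives D_9.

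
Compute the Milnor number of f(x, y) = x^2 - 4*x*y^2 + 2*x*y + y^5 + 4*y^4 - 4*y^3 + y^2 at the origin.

4

The Hessian of f at 0 is [[2, 2], [2, 2]] with rank 1, so corank 1. A Groebner basis of the Jacobian ideal J(f) in C{x,y} is {x^2 + 2*x*y + x/2 + y/2, -x/2 + y^2 - y/2}; counting standard monomials gives mu = 4. Corank 1: A-series; mu = 4 gives A_4.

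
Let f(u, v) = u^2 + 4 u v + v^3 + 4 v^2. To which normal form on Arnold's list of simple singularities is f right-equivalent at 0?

A_{2}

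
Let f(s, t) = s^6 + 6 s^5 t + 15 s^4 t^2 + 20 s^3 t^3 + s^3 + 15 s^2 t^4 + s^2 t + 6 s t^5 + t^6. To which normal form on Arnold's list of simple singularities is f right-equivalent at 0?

The Hessian of f at 0 has rank 0. Corank 2; j^3 = s^2*(s + t) has shape L^2 M (L != M), so D-series; mu = 7 gives D_7.

D_{7}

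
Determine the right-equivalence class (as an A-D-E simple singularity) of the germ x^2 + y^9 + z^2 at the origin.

A_{8}

The Hessian of f at 0 is [[2, 0, 0], [0, 0, 0], [0, 0, 2]] with rank 2, so corank 1. A Groebner basis of the Jacobian ideal J(f) in C{x,y,z} is {y^8, x, z}; counting standard monomials gives mu = 8. Corank 1: A-series; mu = 8 gives A_8.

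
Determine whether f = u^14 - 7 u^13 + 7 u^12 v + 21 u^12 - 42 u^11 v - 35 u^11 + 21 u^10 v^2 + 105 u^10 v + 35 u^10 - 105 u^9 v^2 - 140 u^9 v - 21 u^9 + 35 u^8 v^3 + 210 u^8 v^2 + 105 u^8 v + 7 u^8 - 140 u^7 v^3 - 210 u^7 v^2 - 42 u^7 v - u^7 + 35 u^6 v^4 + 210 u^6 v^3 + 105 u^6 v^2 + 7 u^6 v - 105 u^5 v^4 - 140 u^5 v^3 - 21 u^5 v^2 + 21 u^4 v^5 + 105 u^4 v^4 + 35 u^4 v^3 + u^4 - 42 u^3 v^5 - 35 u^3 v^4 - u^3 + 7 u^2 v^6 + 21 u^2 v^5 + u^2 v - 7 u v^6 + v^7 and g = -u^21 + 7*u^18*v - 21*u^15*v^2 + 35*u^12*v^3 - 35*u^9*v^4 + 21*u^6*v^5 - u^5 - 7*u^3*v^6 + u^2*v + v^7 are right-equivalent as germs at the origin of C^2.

The Hessian of f at 0 is [[0, 0], [0, 0]] with rank 0, so corank 2. A Groebner basis of the Jacobian ideal J(f) in C{u,v} is {u*v/7 + v^6, u*v^2, u^2 - u*v}; counting standard monomials gives mu = 8. Corank 2; j^3 = -u^2*(u - v) has shape L^2 M (L != M), so D-series; mu = 8 gives D_8. The Hessian of g at 0 is [[0, 0], [0, 0]] with rank 0, so corank 2. A Groebner basis of the Jacobian ideal J(g) in C{u,v} is {u^2/7 + v^6, u^3, u*v}; counting standard monomials gives mu = 8. Corank 2; j^3 = u^2*v has shape L^2 M (L != M), so D-series; mu = 8 gives D_8. Both have type D_8, hence right-equivalent.

Yes.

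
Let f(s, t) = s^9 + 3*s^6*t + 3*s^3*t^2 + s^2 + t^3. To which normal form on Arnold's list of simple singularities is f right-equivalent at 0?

The Hessian of f at 0 has rank 1. Corank 1: A-series; mu = 2 gives A_2.

A_2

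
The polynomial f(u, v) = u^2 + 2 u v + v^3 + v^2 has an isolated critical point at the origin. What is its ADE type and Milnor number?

Type A2, Milnor number mu = 2.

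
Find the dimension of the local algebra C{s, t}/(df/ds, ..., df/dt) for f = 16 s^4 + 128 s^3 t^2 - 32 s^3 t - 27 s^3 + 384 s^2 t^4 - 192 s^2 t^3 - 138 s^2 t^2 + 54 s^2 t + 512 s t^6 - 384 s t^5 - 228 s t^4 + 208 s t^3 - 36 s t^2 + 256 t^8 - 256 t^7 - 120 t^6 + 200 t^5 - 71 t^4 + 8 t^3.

6

The Hessian of f at 0 has rank 0. Corank 2; j^3 = -(3*s - 2*t)^3 is a perfect cube, so E-series; the 4-jet and mu = 6 give E_6.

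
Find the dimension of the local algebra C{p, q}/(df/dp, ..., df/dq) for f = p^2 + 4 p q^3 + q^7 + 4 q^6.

6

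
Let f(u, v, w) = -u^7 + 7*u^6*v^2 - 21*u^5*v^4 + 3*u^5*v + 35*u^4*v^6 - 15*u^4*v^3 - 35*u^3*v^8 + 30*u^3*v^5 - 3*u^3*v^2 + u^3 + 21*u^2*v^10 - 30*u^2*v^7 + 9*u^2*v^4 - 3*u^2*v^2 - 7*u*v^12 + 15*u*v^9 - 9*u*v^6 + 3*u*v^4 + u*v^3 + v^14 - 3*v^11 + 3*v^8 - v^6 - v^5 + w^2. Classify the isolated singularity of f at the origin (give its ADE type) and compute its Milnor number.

Type E7, Milnor number mu = 7.

The Hessian of f at 0 is [[0, 0, 0], [0, 0, 0], [0, 0, 2]] with rank 1, so corank 2. A Groebner basis of the Jacobian ideal J(f) in C{u,v,w} is {-u^2 + v^4 - v^3/3, u^3, u^2*v + u^2/3 + v^3/9, -u^2 + u*v^2 - v^3/3, w}; counting standard monomials gives mu = 7. Corank 2; j^3 = u^3 is a perfect cube, so E-series; the 4-jet and mu = 7 give E_7.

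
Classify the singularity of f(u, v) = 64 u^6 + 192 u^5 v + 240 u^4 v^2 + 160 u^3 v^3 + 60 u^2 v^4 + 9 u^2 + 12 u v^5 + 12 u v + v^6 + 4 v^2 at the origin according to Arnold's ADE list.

The Hessian of f at 0 is [[18, 12], [12, 8]] with rank 1, so corank 1. A Groebner basis of the Jacobian ideal J(f) in C{u,v} is {v^5, u + 2*v/3}; counting standard monomials gives mu = 5. Corank 1: A-series; mu = 5 gives A_5.

A_5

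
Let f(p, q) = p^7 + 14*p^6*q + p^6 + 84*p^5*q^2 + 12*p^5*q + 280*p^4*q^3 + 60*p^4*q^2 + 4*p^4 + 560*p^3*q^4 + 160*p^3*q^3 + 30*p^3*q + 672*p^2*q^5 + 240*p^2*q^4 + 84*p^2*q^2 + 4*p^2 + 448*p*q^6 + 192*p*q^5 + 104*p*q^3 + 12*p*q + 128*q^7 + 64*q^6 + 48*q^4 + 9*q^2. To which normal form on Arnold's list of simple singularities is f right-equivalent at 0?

A_{6}

The Hessian of f at 0 is [[8, 12], [12, 18]] with rank 1, so corank 1. A Groebner basis of the Jacobian ideal J(f) in C{p,q} is {16*p*q + q^4 + 24*q^2, p*q^2 + 8*p/3 + 5*q^3/3 + 4*q, p^2 + 3*p*q + 9*q^2/4}; counting standard monomials gives mu = 6. Corank 1: A-series; mu = 6 gives A_6.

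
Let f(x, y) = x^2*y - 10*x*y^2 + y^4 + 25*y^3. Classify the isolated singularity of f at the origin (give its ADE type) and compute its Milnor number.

The Hessian of f at 0 has rank 0. Corank 2; j^3 = y*(x - 5*y)^2 has shape L^2 M (L != M), so D-series; mu = 5 gives D_5.

Type D5, Milnor number mu = 5.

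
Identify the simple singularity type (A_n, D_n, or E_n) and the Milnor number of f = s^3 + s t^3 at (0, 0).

The Hessian of f at 0 is [[0, 0], [0, 0]] with rank 0, so corank 2. A Groebner basis of the Jacobian ideal J(f) in C{s,t} is {s^3, s*t^2, 3*s^2 + t^3}; counting standard monomials gives mu = 7. Corank 2; j^3 = s^3 is a perfect cube, so E-series; the 4-jet and mu = 7 give E_7.

Type E_7, Milnor number mu = 7.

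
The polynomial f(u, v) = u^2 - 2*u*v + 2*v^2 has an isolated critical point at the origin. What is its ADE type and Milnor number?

Type A1, Milnor number mu = 1.

The Hessian of f at 0 is [[2, -2], [-2, 4]] with rank 2, so corank 0. A Groebner basis of the Jacobian ideal J(f) in C{u,v} is {u, v}; counting standard monomials gives mu = 1. Corank 0: nondegenerate Morse point, so A_1.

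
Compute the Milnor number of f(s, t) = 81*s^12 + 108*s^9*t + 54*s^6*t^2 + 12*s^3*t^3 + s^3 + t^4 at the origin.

6

The Hessian of f at 0 has rank 0. Corank 2; j^3 = s^3 is a perfect cube, so E-series; the 4-jet and mu = 6 give E_6.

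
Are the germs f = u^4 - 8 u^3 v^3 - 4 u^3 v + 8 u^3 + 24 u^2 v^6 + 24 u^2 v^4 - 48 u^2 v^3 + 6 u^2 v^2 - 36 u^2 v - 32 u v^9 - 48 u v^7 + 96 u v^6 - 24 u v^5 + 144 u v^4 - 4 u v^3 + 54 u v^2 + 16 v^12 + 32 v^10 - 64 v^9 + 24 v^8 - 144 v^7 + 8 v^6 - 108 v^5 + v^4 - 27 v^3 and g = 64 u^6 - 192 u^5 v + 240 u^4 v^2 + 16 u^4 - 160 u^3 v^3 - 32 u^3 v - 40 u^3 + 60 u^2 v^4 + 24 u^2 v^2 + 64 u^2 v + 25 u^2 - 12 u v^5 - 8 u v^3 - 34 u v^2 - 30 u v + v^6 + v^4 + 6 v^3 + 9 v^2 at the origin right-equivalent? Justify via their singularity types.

No.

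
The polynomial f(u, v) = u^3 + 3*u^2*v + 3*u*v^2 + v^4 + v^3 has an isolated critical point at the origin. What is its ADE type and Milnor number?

The Hessian of f at 0 has rank 0. Corank 2; j^3 = (u + v)^3 is a perfect cube, so E-series; the 4-jet and mu = 6 give E_6.

Type E6, Milnor number mu = 6.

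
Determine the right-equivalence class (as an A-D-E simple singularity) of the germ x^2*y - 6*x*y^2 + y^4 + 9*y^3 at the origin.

D_{5}

The Hessian of f at 0 has rank 0. Corank 2; j^3 = y*(x - 3*y)^2 has shape L^2 M (L != M), so D-series; mu = 5 gives D_5.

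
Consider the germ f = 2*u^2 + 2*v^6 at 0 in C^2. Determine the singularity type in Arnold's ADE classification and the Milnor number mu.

Type A_{5}, Milnor number mu = 5.

The Hessian of f at 0 has rank 1. Corank 1: A-series; mu = 5 gives A_5.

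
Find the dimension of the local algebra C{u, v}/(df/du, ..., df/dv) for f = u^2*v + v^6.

7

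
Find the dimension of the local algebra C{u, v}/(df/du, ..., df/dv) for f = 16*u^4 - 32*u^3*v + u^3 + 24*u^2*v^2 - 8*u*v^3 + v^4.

The Hessian of f at 0 is [[0, 0], [0, 0]] with rank 0, so corank 2. A Groebner basis of the Jacobian ideal J(f) in C{u,v} is {v^4, u*v^2 - v^3/6, u^2}; counting standard monomials gives mu = 6. Corank 2; j^3 = u^3 is a perfect cube, so E-series; the 4-jet and mu = 6 give E_6.

6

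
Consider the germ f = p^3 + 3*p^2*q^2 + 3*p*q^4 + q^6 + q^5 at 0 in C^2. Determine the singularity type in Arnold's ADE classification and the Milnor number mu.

Type E_{8}, Milnor number mu = 8.

The Hessian of f at 0 has rank 0. Corank 2; j^3 = p^3 is a perfect cube, so E-series; the 5-jet and mu = 8 give E_8.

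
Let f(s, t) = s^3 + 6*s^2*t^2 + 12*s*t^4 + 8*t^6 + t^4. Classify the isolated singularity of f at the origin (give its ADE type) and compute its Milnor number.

Type E_{6}, Milnor number mu = 6.

The Hessian of f at 0 is [[0, 0], [0, 0]] with rank 0, so corank 2. A Groebner basis of the Jacobian ideal J(f) in C{s,t} is {s^3, s^2*t, s^2/4 + s*t^2, t^3}; counting standard monomials gives mu = 6. Corank 2; j^3 = s^3 is a perfect cube, so E-series; the 4-jet and mu = 6 give E_6.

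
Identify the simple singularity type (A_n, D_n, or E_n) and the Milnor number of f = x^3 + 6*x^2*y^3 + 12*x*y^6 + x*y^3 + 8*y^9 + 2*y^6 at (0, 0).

Type E_{7}, Milnor number mu = 7.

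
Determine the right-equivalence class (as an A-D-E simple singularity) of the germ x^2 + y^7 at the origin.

A_6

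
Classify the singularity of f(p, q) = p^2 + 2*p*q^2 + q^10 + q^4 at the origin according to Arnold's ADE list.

A9

The Hessian of f at 0 is [[2, 0], [0, 0]] with rank 1, so corank 1. A Groebner basis of the Jacobian ideal J(f) in C{p,q} is {p^5, p^4*q, p + q^2}; counting standard monomials gives mu = 9. Corank 1: A-series; mu = 9 gives A_9.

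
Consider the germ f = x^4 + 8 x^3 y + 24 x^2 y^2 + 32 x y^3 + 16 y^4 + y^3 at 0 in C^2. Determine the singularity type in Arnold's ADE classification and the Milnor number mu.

Type E_{6}, Milnor number mu = 6.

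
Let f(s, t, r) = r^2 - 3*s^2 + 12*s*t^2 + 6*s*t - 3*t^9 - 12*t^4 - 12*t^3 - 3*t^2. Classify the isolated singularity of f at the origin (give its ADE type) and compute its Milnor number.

The Hessian of f at 0 is [[-6, 6, 0], [6, -6, 0], [0, 0, 2]] with rank 2, so corank 1. A Groebner basis of the Jacobian ideal J(f) in C{s,t,r} is {s^4 - 4*s^3*t + 3*s^3 - 5*s^2*t + 5*s^2/4 - 3*s*t/2 + s/8 - t/8, -s/2 + t^2 + t/2, r}; counting standard monomials gives mu = 8. Corank 1: A-series; mu = 8 gives A_8.

Type A8, Milnor number mu = 8.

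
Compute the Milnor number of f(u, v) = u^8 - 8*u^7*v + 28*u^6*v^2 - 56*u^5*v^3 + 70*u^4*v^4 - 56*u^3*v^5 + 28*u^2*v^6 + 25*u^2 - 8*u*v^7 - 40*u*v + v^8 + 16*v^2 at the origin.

The Hessian of f at 0 has rank 1. Corank 1: A-series; mu = 7 gives A_7.

7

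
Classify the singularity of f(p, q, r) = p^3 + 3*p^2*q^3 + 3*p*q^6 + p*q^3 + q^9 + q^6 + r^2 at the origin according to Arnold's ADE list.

The Hessian of f at 0 is [[0, 0, 0], [0, 0, 0], [0, 0, 2]] with rank 1, so corank 2. A Groebner basis of the Jacobian ideal J(f) in C{p,q,r} is {p^3, p*q^2, 3*p^2 + q^3, r}; counting standard monomials gives mu = 7. Corank 2; j^3 = p^3 is a perfect cube, so E-series; the 4-jet and mu = 7 give E_7.

E_{7}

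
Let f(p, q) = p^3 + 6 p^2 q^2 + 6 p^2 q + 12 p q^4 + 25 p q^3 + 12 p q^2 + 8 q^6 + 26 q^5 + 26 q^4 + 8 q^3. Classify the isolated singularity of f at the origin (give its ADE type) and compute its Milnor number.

The Hessian of f at 0 has rank 0. Corank 2; j^3 = (p + 2*q)^3 is a perfect cube, so E-series; the 4-jet and mu = 7 give E_7.

Type E_7, Milnor number mu = 7.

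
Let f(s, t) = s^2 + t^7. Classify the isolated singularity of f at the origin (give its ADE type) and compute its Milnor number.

Type A_{6}, Milnor number mu = 6.

The Hessian of f at 0 has rank 1. Corank 1: A-series; mu = 6 gives A_6.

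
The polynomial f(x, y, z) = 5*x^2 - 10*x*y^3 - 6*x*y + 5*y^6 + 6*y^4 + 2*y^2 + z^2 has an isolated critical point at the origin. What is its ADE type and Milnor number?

Type A_{1}, Milnor number mu = 1.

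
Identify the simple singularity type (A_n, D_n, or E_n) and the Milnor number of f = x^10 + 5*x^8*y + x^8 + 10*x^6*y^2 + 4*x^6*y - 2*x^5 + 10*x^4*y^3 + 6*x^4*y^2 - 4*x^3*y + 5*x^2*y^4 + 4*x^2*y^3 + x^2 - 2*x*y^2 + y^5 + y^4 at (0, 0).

Type A_4, Milnor number mu = 4.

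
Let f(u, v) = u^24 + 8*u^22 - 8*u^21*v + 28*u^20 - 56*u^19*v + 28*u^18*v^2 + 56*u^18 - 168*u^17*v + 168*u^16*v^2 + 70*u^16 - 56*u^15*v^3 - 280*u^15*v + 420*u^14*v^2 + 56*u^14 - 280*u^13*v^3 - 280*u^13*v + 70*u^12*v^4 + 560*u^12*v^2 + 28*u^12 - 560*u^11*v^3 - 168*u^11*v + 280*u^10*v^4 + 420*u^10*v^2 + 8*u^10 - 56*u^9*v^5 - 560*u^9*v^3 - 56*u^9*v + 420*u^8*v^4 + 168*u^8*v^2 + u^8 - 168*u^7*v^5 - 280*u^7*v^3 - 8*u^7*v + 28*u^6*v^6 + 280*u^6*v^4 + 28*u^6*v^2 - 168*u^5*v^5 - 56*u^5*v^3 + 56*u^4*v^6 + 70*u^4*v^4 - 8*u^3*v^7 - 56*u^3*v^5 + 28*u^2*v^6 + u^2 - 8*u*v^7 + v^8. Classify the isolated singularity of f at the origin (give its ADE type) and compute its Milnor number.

The Hessian of f at 0 has rank 1. Corank 1: A-series; mu = 7 gives A_7.

Type A7, Milnor number mu = 7.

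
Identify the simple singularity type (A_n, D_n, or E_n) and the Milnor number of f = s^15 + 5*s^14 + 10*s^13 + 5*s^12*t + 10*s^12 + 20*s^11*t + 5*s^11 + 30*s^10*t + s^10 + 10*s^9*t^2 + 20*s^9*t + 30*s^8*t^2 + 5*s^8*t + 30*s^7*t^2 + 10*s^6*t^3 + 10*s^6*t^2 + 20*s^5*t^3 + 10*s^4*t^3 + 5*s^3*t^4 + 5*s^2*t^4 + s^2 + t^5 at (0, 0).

Type A_{4}, Milnor number mu = 4.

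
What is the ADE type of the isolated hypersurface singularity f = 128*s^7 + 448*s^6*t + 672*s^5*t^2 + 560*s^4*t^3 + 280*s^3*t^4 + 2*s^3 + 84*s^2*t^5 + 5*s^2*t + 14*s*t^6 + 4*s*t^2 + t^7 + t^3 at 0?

D8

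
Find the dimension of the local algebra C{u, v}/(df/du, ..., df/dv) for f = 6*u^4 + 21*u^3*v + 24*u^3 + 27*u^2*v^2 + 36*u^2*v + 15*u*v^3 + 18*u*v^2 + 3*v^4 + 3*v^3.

7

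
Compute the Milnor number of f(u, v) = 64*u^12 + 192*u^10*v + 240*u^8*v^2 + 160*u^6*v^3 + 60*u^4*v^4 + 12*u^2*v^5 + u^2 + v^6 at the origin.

5

The Hessian of f at 0 is [[2, 0], [0, 0]] with rank 1, so corank 1. A Groebner basis of the Jacobian ideal J(f) in C{u,v} is {v^5, u}; counting standard monomials gives mu = 5. Corank 1: A-series; mu = 5 gives A_5.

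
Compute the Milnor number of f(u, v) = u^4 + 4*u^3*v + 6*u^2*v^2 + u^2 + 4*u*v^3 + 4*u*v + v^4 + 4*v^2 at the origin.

3

The Hessian of f at 0 has rank 1. Corank 1: A-series; mu = 3 gives A_3.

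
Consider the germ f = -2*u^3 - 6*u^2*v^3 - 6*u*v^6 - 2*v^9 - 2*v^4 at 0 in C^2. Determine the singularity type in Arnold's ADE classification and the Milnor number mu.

The Hessian of f at 0 has rank 0. Corank 2; j^3 = -2*u^3 is a perfect cube, so E-series; the 4-jet and mu = 6 give E_6.

Type E_6, Milnor number mu = 6.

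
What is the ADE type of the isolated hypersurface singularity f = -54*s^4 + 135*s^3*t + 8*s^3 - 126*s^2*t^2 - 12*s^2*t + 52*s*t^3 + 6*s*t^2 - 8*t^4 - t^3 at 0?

E7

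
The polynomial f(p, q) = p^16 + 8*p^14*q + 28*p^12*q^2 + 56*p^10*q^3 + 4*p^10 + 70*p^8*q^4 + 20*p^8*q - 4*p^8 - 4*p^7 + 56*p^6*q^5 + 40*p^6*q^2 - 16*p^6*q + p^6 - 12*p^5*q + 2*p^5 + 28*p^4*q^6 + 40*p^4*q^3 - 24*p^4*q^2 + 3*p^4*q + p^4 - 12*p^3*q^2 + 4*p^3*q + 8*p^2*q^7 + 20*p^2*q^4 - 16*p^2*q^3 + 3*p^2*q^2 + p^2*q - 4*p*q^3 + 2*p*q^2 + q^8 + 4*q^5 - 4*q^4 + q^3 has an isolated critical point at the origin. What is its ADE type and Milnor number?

Type D_{9}, Milnor number mu = 9.

The Hessian of f at 0 has rank 0. Corank 2; j^3 = q*(p + q)^2 has shape L^2 M (L != M), so D-series; mu = 9 gives D_9.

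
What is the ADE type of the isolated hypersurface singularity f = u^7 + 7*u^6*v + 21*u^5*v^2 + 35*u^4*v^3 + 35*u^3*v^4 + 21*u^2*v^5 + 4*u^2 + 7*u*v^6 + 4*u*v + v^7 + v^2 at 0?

A_{6}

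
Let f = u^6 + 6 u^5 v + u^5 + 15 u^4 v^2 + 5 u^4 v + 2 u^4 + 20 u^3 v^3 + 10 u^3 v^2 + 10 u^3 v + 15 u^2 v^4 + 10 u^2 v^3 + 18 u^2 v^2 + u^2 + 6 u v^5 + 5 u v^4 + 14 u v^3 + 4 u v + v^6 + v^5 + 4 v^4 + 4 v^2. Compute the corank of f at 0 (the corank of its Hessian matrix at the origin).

Hessian at 0 has rank 1.

1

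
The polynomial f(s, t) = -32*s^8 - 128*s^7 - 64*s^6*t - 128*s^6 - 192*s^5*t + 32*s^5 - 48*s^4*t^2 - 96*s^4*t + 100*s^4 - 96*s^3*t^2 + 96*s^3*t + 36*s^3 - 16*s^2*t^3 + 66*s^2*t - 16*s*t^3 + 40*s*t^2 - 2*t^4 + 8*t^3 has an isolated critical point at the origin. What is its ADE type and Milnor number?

The Hessian of f at 0 is [[0, 0], [0, 0]] with rank 0, so corank 2. A Groebner basis of the Jacobian ideal J(f) in C{s,t} is {s*t^2 - 27*s*t/28 - 9*t^2/14, 81*s*t/56 + t^3 + 27*t^2/28, s^2 + 55*s*t/42 + 3*t^2/7}; counting standard monomials gives mu = 5. Corank 2; j^3 = 2*(2*s + t)*(3*s + 2*t)^2 has shape L^2 M (L != M), so D-series; mu = 5 gives D_5.

Type D_5, Milnor number mu = 5.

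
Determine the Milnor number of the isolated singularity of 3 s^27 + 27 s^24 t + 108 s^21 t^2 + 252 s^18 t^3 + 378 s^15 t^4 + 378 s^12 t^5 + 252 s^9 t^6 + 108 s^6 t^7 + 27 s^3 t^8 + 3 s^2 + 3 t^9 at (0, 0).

The Hessian of f at 0 has rank 1. Corank 1: A-series; mu = 8 gives A_8.

8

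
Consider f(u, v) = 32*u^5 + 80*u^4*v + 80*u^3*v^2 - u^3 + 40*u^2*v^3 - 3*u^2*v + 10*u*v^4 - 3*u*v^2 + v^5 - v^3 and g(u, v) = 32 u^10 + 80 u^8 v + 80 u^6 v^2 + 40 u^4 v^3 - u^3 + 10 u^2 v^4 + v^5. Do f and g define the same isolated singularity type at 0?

The Hessian of f at 0 has rank 0. Corank 2; j^3 = -(u + v)^3 is a perfect cube, so E-series; the 5-jet and mu = 8 give E_8. The Hessian of g at 0 has rank 0. Corank 2; j^3 = -u^3 is a perfect cube, so E-series; the 5-jet and mu = 8 give E_8. Both have type E_8, hence right-equivalent.

Yes.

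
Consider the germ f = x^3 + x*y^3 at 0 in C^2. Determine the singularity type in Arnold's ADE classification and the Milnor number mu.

The Hessian of f at 0 has rank 0. Corank 2; j^3 = x^3 is a perfect cube, so E-series; the 4-jet and mu = 7 give E_7.

Type E_7, Milnor number mu = 7.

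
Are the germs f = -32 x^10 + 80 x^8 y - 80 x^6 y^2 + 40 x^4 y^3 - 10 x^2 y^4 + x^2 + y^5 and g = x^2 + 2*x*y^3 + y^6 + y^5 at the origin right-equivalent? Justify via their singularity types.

Yes.

The Hessian of f at 0 is [[2, 0], [0, 0]] with rank 1, so corank 1. A Groebner basis of the Jacobian ideal J(f) in C{x,y} is {y^4, x}; counting standard monomials gives mu = 4. Corank 1: A-series; mu = 4 gives A_4. The Hessian of g at 0 is [[2, 0], [0, 0]] with rank 1, so corank 1. A Groebner basis of the Jacobian ideal J(g) in C{x,y} is {x + y^3, x^2, x*y}; counting standard monomials gives mu = 4. Corank 1: A-series; mu = 4 gives A_4. Both have type A_4, hence right-equivalent.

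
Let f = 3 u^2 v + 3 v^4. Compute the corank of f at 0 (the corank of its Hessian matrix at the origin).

The Hessian at 0 is [[0, 0], [0, 0]] of rank 0; hence corank 2.

2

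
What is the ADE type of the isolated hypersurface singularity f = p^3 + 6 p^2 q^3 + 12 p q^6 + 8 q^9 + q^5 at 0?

E_{8}

The Hessian of f at 0 is [[0, 0], [0, 0]] with rank 0, so corank 2. A Groebner basis of the Jacobian ideal J(f) in C{p,q} is {p^2/4 + p*q^3, q^4, p^3, p^2*q}; counting standard monomials gives mu = 8. Corank 2; j^3 = p^3 is a perfect cube, so E-series; the 5-jet and mu = 8 give E_8.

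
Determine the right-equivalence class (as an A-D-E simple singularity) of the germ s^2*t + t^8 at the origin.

The Hessian of f at 0 has rank 0. Corank 2; j^3 = s^2*t has shape L^2 M (L != M), so D-series; mu = 9 gives D_9.

D_9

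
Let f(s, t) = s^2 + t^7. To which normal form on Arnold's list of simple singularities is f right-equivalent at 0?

The Hessian of f at 0 has rank 1. Corank 1: A-series; mu = 6 gives A_6.

A6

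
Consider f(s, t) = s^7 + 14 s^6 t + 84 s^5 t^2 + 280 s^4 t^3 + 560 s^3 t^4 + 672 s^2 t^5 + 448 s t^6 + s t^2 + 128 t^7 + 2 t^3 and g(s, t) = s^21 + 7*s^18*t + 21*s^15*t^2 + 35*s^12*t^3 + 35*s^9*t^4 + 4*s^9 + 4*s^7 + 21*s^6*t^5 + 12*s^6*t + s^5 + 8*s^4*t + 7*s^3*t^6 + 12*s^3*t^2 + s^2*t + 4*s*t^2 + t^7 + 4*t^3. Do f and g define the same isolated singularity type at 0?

Yes.

The Hessian of f at 0 is [[0, 0], [0, 0]] with rank 0, so corank 2. A Groebner basis of the Jacobian ideal J(f) in C{s,t} is {s^6 + t^2/7, t^3, s*t + 2*t^2}; counting standard monomials gives mu = 8. Corank 2; j^3 = t^2*(s + 2*t) has shape L^2 M (L != M), so D-series; mu = 8 gives D_8. The Hessian of g at 0 is [[0, 0], [0, 0]] with rank 0, so corank 2. A Groebner basis of the Jacobian ideal J(g) in C{s,t} is {32*s^2/249 + s*t^3 + 1273*s*t/1992 + 761*t^2/996, -8*s^2/83 - 595*s*t/1328 + t^4 - 339*t^2/664, s^3 - 12*s*t^2 - 16*t^3, s^2*t + 4*s*t^2 + 4*t^3}; counting standard monomials gives mu = 8. Corank 2; j^3 = t*(s + 2*t)^2 has shape L^2 M (L != M), so D-series; mu = 8 gives D_8. Both have type D_8, hence right-equivalent.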